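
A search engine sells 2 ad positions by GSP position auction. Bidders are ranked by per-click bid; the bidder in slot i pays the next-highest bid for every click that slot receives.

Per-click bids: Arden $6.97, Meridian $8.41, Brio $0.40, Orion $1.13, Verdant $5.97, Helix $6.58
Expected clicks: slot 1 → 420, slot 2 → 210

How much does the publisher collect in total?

Ranked by bid: $8.41 (Meridian) > $6.97 (Arden) > $6.58 (Helix) > …
Slot 1: Meridian pays $6.97 × 420 = $2927.40
Slot 2: Arden pays $6.58 × 210 = $1381.80
Total = $4309.20

Total revenue: $4309.20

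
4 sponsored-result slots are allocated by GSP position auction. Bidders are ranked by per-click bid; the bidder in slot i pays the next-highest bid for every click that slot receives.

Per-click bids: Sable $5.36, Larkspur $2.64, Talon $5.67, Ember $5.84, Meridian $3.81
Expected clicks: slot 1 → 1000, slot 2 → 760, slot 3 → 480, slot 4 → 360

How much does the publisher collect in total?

Per-click bids in order: $5.84 (Ember) > $5.67 (Talon) > $5.36 (Sable) > $3.81 (Meridian) > $2.64 (Larkspur)
Slot 1: Ember pays $5.67 × 1000 = $5670.00
Slot 2: Talon pays $5.36 × 760 = $4073.60
Slot 3: Sable pays $3.81 × 480 = $1828.80
Slot 4: Meridian pays $2.64 × 360 = $950.40
Total = $12522.80

Total revenue: $12522.80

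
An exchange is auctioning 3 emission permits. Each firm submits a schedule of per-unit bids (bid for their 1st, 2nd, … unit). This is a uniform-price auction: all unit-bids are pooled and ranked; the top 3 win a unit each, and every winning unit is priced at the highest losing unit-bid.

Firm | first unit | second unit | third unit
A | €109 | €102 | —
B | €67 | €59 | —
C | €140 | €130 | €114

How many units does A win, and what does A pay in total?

Merging the schedules and taking the best 3: 140 (C-1), 130 (C-2), 114 (C-3)
First bid not allocated: €109.
A wins 0 unit(s) at €109 each.

A: 0 units, pays €0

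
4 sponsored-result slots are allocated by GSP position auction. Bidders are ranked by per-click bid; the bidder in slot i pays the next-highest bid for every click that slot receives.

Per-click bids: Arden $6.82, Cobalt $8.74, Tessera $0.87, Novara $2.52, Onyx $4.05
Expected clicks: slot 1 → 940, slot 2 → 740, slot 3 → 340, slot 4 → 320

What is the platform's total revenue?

Sorting advertisers: $8.74 (Cobalt) > $6.82 (Arden) > $4.05 (Onyx) > $2.52 (Novara) > $0.87 (Tessera)
Slot 1: Cobalt pays $6.82 × 940 = $6410.80
Slot 2: Arden pays $4.05 × 740 = $2997.00
Slot 3: Onyx pays $2.52 × 340 = $856.80
Slot 4: Novara pays $0.87 × 320 = $278.40
Total = $10543.00

Total revenue: $10543.00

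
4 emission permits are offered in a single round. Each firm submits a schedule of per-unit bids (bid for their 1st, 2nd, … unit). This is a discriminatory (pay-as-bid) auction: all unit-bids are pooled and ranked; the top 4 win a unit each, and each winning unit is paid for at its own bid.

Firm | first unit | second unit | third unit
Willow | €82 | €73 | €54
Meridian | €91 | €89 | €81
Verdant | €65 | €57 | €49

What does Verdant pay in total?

Verdant pays €0

Merging the schedules and taking the best 4: 91 (Meridian-1), 89 (Meridian-2), 82 (Willow-1), 81 (Meridian-3)
Next rejected bid: €73 (not a price — pay-as-bid).
Verdant wins no units.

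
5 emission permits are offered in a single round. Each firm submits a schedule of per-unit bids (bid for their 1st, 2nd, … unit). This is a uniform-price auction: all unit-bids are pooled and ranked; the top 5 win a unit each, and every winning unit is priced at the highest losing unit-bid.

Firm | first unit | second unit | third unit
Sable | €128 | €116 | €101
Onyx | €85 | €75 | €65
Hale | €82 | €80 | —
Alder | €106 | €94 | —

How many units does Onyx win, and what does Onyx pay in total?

Onyx: 0 units, pays €0

Pooled unit-bids ranked (top 5): 128 (Sable-1), 116 (Sable-2), 106 (Alder-1), 101 (Sable-3), 94 (Alder-2)
Highest rejected unit-bid = €85.
Onyx wins 0 unit(s) at €85 each.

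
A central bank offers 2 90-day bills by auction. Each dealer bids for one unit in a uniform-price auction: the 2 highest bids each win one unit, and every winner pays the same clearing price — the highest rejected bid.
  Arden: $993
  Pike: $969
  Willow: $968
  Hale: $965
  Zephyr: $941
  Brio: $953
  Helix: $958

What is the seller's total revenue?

Bids ranked high→low: 993 (Arden), 969 (Pike), 968 (Willow), 965 (Hale), …
The 2 highest are Arden, Pike.
Highest unsuccessful bid: $968 → clearing price.
Total revenue = 2 × $968 = $1,936.

Total revenue: $1,936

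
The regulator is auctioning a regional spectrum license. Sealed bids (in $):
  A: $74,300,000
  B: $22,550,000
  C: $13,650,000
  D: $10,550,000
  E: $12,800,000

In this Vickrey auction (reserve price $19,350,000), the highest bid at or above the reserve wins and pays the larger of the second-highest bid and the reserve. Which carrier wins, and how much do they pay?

Sorting bids: 74,300,000 (A) > 22,550,000 (B) > 13,650,000 (C) > 12,800,000 (E) > 10,550,000 (D)
Highest eligible bid: A at $74,300,000.
Second-highest bid $22,550,000 exceeds the reserve $19,350,000 → payment $22,550,000.

A pays $22,550,000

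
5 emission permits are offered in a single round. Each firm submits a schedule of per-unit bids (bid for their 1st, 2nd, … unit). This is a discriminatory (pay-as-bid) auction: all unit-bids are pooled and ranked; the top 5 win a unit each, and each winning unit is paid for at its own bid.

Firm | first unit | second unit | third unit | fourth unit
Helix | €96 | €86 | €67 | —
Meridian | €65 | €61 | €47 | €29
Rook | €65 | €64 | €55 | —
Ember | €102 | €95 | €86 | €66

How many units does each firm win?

Ember 3, Helix 2

Pooled unit-bids ranked (top 5): 102 (Ember-1), 96 (Helix-1), 95 (Ember-2), 86 (Helix-2), 86 (Ember-3)
Next rejected bid: €67 (not a price — pay-as-bid).
Allocation: Ember 3, Helix 2.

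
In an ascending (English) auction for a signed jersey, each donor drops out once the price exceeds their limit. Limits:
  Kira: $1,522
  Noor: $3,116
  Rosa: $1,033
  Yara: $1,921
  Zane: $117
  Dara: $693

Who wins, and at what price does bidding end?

Noor wins at $1,921

Limits in order: 3,116 (Noor) > 1,921 (Yara) > 1,522 (Kira) > 1,033 (Rosa) > 693 (Dara) > 117 (Zane)
Yara is the last rival to drop out, at $1,921; Noor remains and wins at that price.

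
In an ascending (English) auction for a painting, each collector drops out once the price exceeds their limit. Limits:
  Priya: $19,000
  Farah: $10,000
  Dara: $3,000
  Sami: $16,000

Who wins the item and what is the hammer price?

Rule: the price rises until one bidder remains; the winner pays the price at which the last rival dropped out.
Limits in order: 19,000 (Priya) > 16,000 (Sami) > 10,000 (Farah) > 3,000 (Dara)
Bidding ends when Sami exits at $16,000; Priya takes it.

Priya wins at $16,000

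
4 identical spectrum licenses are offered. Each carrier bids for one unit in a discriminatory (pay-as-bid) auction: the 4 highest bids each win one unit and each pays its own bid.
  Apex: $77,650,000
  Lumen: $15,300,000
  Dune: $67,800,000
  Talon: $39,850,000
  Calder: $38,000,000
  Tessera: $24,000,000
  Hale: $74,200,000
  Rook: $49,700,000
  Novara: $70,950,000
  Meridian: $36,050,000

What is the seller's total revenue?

Sorting: 77,650,000 (Apex), 74,200,000 (Hale), 70,950,000 (Novara), 67,800,000 (Dune), 49,700,000 (Rook), 39,850,000 (Talon), …
Top 4: Apex, Hale, Novara, Dune.
Total revenue = 77,650,000 + 74,200,000 + 70,950,000 + 67,800,000 = $290,600,000.

Total revenue: $290,600,000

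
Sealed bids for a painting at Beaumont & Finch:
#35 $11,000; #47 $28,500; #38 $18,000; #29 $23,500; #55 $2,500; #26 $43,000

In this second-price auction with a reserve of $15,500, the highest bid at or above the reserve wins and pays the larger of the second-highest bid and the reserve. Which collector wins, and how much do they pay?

Bids in order: 43,000 (#26) > 28,500 (#47) > 23,500 (#29) > 18,000 (#38) > 11,000 (#35) > 2,500 (#55)
#26 has the top bid at or above the reserve ($43,000).
max(second-highest $28,500, reserve $15,500) = $28,500; the reserve does not bind.

#26 pays $28,500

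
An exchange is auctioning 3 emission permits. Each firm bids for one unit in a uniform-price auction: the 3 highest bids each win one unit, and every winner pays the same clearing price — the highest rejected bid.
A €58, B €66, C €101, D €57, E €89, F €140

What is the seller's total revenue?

Sorting: 140 (F), 101 (C), 89 (E), 66 (B), 58 (A), …
Winners (3 units): F, C, E.
First losing bid is B's €66, which sets the uniform price.
Total revenue = 3 × €66 = €198.

Total revenue: €198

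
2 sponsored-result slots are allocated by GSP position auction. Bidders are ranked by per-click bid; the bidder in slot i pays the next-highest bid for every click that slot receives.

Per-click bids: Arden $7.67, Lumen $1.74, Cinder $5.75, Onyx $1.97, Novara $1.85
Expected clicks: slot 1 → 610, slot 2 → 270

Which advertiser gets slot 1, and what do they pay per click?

Arden; $5.75 per click

Ranked by bid: $7.67 (Arden) > $5.75 (Cinder) > $1.97 (Onyx) > …
Slot 1 goes to the first-ranked bidder, Arden, who pays the next bid down: $5.75/click.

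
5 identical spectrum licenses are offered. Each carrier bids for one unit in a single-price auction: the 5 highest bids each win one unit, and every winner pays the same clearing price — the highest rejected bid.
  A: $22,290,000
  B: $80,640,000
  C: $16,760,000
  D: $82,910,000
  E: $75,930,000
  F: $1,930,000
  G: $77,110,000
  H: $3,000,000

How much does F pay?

F pays $0

Ordering the bids: 82,910,000 (D), 80,640,000 (B), 77,110,000 (G), 75,930,000 (E), 22,290,000 (A), 16,760,000 (C), 3,000,000 (H), …
The 5 highest are D, B, G, E, A.
First losing bid is C's $16,760,000, which sets the uniform price.
F does not win → pays $0.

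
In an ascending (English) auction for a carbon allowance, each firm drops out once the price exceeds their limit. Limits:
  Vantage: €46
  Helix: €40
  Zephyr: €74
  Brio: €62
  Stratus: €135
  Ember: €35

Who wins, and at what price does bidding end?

Limits ranked: 135 (Stratus) > 74 (Zephyr) > 62 (Brio) > 46 (Vantage) > 40 (Helix) > 35 (Ember)
Zephyr is the last rival to drop out, at €74; Stratus remains and wins at that price.

Stratus wins at €74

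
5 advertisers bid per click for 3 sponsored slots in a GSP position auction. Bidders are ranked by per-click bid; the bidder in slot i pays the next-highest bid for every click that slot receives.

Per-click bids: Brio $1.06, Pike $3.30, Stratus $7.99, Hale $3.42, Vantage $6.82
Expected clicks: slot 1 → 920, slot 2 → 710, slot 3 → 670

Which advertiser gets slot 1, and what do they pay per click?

Stratus; $6.82 per click

Ranked by bid: $7.99 (Stratus) > $6.82 (Vantage) > $3.42 (Hale) > $3.30 (Pike) > …
Slot 1 goes to the first-ranked bidder, Stratus, who pays the next bid down: $6.82/click.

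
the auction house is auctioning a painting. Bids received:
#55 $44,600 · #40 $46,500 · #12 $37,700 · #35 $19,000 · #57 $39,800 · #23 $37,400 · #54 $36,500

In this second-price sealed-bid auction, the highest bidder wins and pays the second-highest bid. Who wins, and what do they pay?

#40 pays $44,600

Bids ranked: 46,500 (#40) > 44,600 (#55) > 39,800 (#57) > 37,700 (#12) > 37,400 (#23) > 36,500 (#54) > …
Second-price: #40 pays #55's bid of $44,600.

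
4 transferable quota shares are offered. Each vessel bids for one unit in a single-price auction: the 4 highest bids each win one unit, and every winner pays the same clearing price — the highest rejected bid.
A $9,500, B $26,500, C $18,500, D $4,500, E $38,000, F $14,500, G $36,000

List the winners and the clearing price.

E, G, B, C; each pays $14,500

Bids ranked high→low: 38,000 (E), 36,000 (G), 26,500 (B), 18,500 (C), 14,500 (F), 9,500 (A), …
Top 4: E, G, B, C.
Highest unsuccessful bid: $14,500 → clearing price.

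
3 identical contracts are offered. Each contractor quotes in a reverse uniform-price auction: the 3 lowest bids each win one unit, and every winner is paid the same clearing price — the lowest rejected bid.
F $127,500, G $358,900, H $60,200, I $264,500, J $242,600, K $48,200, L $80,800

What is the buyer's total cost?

Ordering the bids: 48,200 (K), 60,200 (H), 80,800 (L), 127,500 (F), 242,600 (J), …
Lowest 3: K, H, L.
Clearing price = lowest rejected bid = $127,500.
Total cost = 3 × $127,500 = $382,500.

Total cost: $382,500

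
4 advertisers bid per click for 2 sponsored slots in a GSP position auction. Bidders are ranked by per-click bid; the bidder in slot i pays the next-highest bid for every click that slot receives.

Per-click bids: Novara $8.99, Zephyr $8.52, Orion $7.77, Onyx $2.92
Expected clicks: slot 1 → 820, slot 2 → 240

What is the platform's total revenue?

Sorting advertisers: $8.99 (Novara) > $8.52 (Zephyr) > $7.77 (Orion) > …
Slot 1: Novara pays $8.52 × 820 = $6986.40
Slot 2: Zephyr pays $7.77 × 240 = $1864.80
Total = $8851.20

Total revenue: $8851.20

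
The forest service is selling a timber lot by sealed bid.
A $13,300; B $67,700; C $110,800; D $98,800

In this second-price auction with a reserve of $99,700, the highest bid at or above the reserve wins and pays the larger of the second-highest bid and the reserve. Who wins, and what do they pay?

Second-price auction with a reserve of $99,700: the highest bid at or above the reserve wins and pays the larger of the second-highest bid and the reserve.
Bids in order: 110,800 (C) > 98,800 (D) > 67,700 (B) > 13,300 (A)
C has the top bid at or above the reserve ($110,800).
Second-highest bid $98,800 is below the reserve $99,700, so the reserve binds → payment $99,700.

C pays $99,700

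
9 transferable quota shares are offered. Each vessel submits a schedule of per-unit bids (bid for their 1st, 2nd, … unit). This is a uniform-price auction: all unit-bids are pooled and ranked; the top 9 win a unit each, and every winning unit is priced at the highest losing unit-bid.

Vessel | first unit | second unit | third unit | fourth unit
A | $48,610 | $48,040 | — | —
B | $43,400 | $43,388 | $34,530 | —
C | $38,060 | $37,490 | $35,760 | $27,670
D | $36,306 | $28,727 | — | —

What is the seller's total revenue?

Merging the schedules and taking the best 9: 48,610 (A-1), 48,040 (A-2), 43,400 (B-1), 43,388 (B-2), 38,060 (C-1), 37,490 (C-2), 36,306 (D-1), 35,760 (C-3), 34,530 (B-3)
The (k+1)-th unit-bid is $28,727.
Allocation: A 2, B 3, C 3, D 1. Every unit priced at $28,727.
Revenue = 9 × 28,727 = $258,543.

Total revenue: $258,543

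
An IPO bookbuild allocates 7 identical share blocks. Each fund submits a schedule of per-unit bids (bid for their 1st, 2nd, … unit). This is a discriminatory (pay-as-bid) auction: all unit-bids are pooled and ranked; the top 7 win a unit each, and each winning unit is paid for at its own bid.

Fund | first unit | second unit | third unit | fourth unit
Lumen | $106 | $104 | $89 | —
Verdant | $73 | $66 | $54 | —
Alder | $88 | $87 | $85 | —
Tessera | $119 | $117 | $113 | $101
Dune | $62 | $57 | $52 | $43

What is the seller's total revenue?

Total revenue: $749

Merging the schedules and taking the best 7: 119 (Tessera-1), 117 (Tessera-2), 113 (Tessera-3), 106 (Lumen-1), 104 (Lumen-2), 101 (Tessera-4), 89 (Lumen-3)
Next rejected bid: $88 (not a price — pay-as-bid).
Each winning unit pays its own bid.
Revenue = 119 + 117 + 113 + 106 + 104 + 101 + 89 = $749.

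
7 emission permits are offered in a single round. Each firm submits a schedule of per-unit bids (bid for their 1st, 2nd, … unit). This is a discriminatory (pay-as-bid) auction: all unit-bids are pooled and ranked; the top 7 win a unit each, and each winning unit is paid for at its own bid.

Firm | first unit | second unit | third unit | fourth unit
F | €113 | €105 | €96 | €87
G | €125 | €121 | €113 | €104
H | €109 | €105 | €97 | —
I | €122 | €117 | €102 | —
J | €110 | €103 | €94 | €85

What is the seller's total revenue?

All unit-bids, highest first — top 7: 125 (G-1), 122 (I-1), 121 (G-2), 117 (I-2), 113 (F-1), 113 (G-3), 110 (J-1)
Next rejected bid: €109 (not a price — pay-as-bid).
Each winning unit pays its own bid.
Revenue = 125 + 122 + 121 + 117 + 113 + 113 + 110 = €821.

Total revenue: €821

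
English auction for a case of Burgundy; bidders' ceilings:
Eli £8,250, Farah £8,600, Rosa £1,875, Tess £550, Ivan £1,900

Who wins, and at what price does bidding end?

Open ascending-bid auction: the price rises until one bidder remains; the winner pays the price at which the last rival dropped out.
Limits in order: 8,600 (Farah) > 8,250 (Eli) > 1,900 (Ivan) > 1,875 (Rosa) > 550 (Tess)
Once the price passes £8,250, only Farah is left; the hammer falls at Eli's limit of £8,250.

Farah wins at £8,250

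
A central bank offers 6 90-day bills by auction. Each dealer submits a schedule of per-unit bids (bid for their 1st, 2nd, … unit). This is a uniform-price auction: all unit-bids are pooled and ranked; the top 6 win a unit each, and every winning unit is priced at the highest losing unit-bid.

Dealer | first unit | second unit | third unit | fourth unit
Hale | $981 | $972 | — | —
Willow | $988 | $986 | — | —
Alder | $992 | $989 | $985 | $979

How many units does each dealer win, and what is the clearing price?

Alder 3, Hale 1, Willow 2; clearing price $979

Merging the schedules and taking the best 6: 992 (Alder-1), 989 (Alder-2), 988 (Willow-1), 986 (Willow-2), 985 (Alder-3), 981 (Hale-1)
The (k+1)-th unit-bid is $979.
Allocation: Alder 3, Hale 1, Willow 2.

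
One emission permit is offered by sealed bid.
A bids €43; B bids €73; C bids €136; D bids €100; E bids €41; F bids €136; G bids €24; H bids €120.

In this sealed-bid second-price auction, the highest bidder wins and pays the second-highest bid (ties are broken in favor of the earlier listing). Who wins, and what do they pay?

Bids ranked: 136 (C) > 136 (F) > 120 (H) > 100 (D) > 73 (B) > 43 (A) > …
Tie at €136 → C wins by tie-break.
C is highest; pays the second-highest bid, €136.

C pays €136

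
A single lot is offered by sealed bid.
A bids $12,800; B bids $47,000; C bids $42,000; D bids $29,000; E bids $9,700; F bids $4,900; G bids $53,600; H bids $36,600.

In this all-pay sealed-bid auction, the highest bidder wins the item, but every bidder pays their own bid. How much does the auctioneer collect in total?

Total revenue: $235,600

Bids in order: 53,600 (G) > 47,000 (B) > 42,000 (C) > 36,600 (H) > 29,000 (D) > 12,800 (A) > …
G wins with the top bid; all bids are sunk regardless.
Every bidder forfeits their bid regardless of winning.
Revenue = 12,800 + 47,000 + 42,000 + 29,000 + 9,700 + 4,900 + 53,600 + 36,600 = $235,600.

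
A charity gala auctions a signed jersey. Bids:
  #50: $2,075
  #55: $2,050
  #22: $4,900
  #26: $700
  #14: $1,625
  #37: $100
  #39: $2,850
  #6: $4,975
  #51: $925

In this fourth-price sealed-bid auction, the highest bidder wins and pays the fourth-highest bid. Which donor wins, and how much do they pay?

#6 pays $2,075

Sorting bids: 4,975 (#6) > 4,900 (#22) > 2,850 (#39) > 2,075 (#50) > 2,050 (#55) > 1,625 (#14) > …
#6 is highest; pays the fourth-highest bid, $2,075.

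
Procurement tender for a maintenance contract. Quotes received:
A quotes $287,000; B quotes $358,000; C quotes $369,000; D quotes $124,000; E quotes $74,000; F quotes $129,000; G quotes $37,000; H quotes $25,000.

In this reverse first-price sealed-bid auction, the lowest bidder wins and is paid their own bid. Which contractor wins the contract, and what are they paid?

Reverse first-price sealed-bid auction: the lowest bidder wins and is paid their own bid.
Sorting bids: 25,000 (H) < 37,000 (G) < 74,000 (E) < 124,000 (D) < 129,000 (F) < 287,000 (A) < …
First-price: H is paid what they bid, $25,000.

H is paid $25,000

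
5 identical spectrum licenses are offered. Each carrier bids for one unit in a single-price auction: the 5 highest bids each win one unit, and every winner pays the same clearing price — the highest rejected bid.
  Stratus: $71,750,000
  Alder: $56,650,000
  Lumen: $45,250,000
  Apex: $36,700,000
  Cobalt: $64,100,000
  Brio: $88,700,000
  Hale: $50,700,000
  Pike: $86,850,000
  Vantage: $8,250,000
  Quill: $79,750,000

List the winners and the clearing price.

Bids ranked high→low: 88,700,000 (Brio), 86,850,000 (Pike), 79,750,000 (Quill), 71,750,000 (Stratus), 64,100,000 (Cobalt), 56,650,000 (Alder), 50,700,000 (Hale), …
Winners (5 units): Brio, Pike, Quill, Stratus, Cobalt.
First losing bid is Alder's $56,650,000, which sets the uniform price.

Brio, Pike, Quill, Stratus, Cobalt; each pays $56,650,000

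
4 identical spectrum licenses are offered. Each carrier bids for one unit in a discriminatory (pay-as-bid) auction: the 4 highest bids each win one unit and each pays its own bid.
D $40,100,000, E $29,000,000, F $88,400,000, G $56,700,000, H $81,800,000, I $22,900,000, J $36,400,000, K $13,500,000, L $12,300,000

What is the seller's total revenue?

Total revenue: $267,000,000

Sorting: 88,400,000 (F), 81,800,000 (H), 56,700,000 (G), 40,100,000 (D), 36,400,000 (J), 29,000,000 (E), …
The 4 highest are F, H, G, D.
Total revenue = 88,400,000 + 81,800,000 + 56,700,000 + 40,100,000 = $267,000,000.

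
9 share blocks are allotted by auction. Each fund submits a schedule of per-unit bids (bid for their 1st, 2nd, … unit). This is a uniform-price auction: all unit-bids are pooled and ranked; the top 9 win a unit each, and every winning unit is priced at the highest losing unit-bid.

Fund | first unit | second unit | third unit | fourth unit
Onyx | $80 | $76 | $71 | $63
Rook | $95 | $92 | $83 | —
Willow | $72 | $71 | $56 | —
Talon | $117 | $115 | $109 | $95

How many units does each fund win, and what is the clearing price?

Onyx 2, Rook 3, Talon 4; clearing price $72

Merging the schedules and taking the best 9: 117 (Talon-1), 115 (Talon-2), 109 (Talon-3), 95 (Rook-1), 95 (Talon-4), 92 (Rook-2), 83 (Rook-3), 80 (Onyx-1), 76 (Onyx-2)
Highest rejected unit-bid = $72.
Allocation: Onyx 2, Rook 3, Talon 4.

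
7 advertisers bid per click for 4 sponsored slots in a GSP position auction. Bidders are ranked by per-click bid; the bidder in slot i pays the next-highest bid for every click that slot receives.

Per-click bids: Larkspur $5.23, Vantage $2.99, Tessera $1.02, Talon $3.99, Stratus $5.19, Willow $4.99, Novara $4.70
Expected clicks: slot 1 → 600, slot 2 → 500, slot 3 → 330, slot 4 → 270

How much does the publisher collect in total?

Ranked by bid: $5.23 (Larkspur) > $5.19 (Stratus) > $4.99 (Willow) > $4.70 (Novara) > $3.99 (Talon) > …
Slot 1: Larkspur pays $5.19 × 600 = $3114.00
Slot 2: Stratus pays $4.99 × 500 = $2495.00
Slot 3: Willow pays $4.70 × 330 = $1551.00
Slot 4: Novara pays $3.99 × 270 = $1077.30
Total = $8237.30

Total revenue: $8237.30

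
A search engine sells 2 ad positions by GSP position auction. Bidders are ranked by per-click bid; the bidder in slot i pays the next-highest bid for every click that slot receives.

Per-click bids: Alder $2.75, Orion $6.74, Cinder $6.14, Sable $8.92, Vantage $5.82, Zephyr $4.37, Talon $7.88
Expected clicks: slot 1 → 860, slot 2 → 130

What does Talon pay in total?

Talon pays $876.20

Sorting advertisers: $8.92 (Sable) > $7.88 (Talon) > $6.74 (Orion) > …
Talon holds slot 2 → pays next bid $6.74 × 130 clicks = $876.20.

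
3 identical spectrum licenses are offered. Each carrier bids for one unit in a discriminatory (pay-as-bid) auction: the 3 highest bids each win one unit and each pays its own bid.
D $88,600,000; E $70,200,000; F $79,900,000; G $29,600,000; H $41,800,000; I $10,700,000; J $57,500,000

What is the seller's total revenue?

Ordering the bids: 88,600,000 (D), 79,900,000 (F), 70,200,000 (E), 57,500,000 (J), 41,800,000 (H), …
The 3 highest are D, F, E.
Total revenue = 88,600,000 + 79,900,000 + 70,200,000 = $238,700,000.

Total revenue: $238,700,000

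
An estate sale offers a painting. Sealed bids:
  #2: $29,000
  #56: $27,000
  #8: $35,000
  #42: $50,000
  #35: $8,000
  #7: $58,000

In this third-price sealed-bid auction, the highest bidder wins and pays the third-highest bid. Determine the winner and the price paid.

#7 pays $35,000

Bids in order: 58,000 (#7) > 50,000 (#42) > 35,000 (#8) > 29,000 (#2) > 27,000 (#56) > 8,000 (#35)
#7 wins; payment is bid #3 in the ranking = $35,000.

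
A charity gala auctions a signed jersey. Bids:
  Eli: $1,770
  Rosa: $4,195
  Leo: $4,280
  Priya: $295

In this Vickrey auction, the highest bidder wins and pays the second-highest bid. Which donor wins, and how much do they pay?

Sorting bids: 4,280 (Leo) > 4,195 (Rosa) > 1,770 (Eli) > 295 (Priya)
Leo wins with the highest bid; price is set by the runner-up at $4,195.

Leo pays $4,195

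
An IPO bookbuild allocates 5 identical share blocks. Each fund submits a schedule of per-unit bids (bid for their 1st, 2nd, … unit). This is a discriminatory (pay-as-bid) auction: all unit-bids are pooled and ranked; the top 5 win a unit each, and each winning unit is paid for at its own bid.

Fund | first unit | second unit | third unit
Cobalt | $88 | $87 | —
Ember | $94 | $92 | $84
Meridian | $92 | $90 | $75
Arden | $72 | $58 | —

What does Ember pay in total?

Pooled unit-bids ranked (top 5): 94 (Ember-1), 92 (Ember-2), 92 (Meridian-1), 90 (Meridian-2), 88 (Cobalt-1)
Next rejected bid: $87 (not a price — pay-as-bid).
Ember's winning unit-bids: 94 + 92 = $186.

Ember pays $186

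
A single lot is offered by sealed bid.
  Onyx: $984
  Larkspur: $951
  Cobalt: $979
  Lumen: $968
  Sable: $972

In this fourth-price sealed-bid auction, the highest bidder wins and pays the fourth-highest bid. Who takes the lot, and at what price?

Bids ranked: 984 (Onyx) > 979 (Cobalt) > 972 (Sable) > 968 (Lumen) > 951 (Larkspur)
Onyx is highest; pays the fourth-highest bid, $968.

Onyx pays $968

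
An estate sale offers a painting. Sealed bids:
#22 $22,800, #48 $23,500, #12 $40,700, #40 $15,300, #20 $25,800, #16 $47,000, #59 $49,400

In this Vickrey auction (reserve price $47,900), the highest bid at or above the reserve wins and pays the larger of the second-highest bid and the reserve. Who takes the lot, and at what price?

Sorting bids: 49,400 (#59) > 47,000 (#16) > 40,700 (#12) > 25,800 (#20) > 23,500 (#48) > 22,800 (#22) > …
#59 has the top bid at or above the reserve ($49,400).
max(second-highest $47,000, reserve $47,900) = $47,900.

#59 pays $47,900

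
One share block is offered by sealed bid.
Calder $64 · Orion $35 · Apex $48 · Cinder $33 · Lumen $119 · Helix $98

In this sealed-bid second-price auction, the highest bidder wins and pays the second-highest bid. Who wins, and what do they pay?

Lumen pays $98

Sorting bids: 119 (Lumen) > 98 (Helix) > 64 (Calder) > 48 (Apex) > 35 (Orion) > 33 (Cinder)
Lumen is highest; pays the second-highest bid, $98.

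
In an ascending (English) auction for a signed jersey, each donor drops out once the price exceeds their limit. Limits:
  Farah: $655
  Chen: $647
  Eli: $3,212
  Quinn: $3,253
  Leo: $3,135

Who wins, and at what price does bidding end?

Sorting limits: 3,253 (Quinn) > 3,212 (Eli) > 3,135 (Leo) > 655 (Farah) > 647 (Chen)
Bidding ends when Eli exits at $3,212; Quinn takes it.

Quinn wins at $3,212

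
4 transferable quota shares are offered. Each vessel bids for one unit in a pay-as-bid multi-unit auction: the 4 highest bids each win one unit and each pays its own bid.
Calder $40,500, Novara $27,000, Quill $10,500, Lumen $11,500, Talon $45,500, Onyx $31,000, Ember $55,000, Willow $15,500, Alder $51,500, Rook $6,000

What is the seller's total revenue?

Sorting: 55,000 (Ember), 51,500 (Alder), 45,500 (Talon), 40,500 (Calder), 31,000 (Onyx), 27,000 (Novara), …
Winners (4 units): Ember, Alder, Talon, Calder.
Total revenue = 55,000 + 51,500 + 45,500 + 40,500 = $192,500.

Total revenue: $192,500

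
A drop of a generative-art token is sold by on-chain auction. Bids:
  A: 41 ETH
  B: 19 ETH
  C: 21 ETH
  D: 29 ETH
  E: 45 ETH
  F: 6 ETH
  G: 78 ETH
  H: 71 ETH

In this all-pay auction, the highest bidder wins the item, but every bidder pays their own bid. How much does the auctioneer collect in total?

Sorting bids: 78 (G) > 71 (H) > 45 (E) > 41 (A) > 29 (D) > 21 (C) > …
G wins with the top bid; all bids are sunk regardless.
Every bidder forfeits their bid regardless of winning.
Revenue = 41 + 19 + 21 + 29 + 45 + 6 + 78 + 71 = 310 ETH.

Total revenue: 310 ETH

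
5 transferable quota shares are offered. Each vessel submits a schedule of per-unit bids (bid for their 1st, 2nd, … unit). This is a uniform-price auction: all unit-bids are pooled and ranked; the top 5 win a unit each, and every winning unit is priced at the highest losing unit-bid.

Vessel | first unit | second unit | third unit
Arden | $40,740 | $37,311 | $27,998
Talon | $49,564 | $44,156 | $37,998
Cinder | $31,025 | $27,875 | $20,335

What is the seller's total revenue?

All unit-bids, highest first — top 5: 49,564 (Talon-1), 44,156 (Talon-2), 40,740 (Arden-1), 37,998 (Talon-3), 37,311 (Arden-2)
First bid not allocated: $31,025.
Allocation: Arden 2, Talon 3. Every unit priced at $31,025.
Revenue = 5 × 31,025 = $155,125.

Total revenue: $155,125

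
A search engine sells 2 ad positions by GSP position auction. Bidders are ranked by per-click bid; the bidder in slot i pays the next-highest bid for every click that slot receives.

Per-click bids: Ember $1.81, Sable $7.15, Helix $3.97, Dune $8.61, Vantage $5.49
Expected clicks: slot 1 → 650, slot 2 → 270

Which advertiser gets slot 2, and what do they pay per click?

Sorting advertisers: $8.61 (Dune) > $7.15 (Sable) > $5.49 (Vantage) > …
Slot 2 goes to the second-ranked bidder, Sable, who pays the next bid down: $5.49/click.

Sable; $5.49 per click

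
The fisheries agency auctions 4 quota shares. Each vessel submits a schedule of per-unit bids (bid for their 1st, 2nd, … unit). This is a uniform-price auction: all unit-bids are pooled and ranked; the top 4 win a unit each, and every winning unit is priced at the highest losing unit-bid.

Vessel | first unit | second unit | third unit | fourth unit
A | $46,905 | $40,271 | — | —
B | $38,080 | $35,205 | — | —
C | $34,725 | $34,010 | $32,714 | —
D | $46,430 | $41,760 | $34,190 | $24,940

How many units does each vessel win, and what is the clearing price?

A 2, D 2; clearing price $38,080

Merging the schedules and taking the best 4: 46,905 (A-1), 46,430 (D-1), 41,760 (D-2), 40,271 (A-2)
First bid not allocated: $38,080.
Allocation: A 2, D 2.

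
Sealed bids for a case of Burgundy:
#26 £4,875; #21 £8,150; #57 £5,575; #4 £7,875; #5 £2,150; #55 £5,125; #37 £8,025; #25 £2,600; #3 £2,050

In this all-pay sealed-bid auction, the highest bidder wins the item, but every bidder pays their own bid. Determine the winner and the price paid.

All-pay sealed-bid auction: the highest bidder wins the item, but every bidder pays their own bid.
Bids ranked: 8,150 (#21) > 8,025 (#37) > 7,875 (#4) > 5,575 (#57) > 5,125 (#55) > 4,875 (#26) > …
#21 wins with the top bid; all bids are sunk regardless.

#21 pays £8,150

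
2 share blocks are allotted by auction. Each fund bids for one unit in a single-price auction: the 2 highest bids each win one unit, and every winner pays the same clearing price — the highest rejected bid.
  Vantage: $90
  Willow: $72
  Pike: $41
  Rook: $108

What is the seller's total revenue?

Bids ranked high→low: 108 (Rook), 90 (Vantage), 72 (Willow), 41 (Pike)
The 2 highest are Rook, Vantage.
First losing bid is Willow's $72, which sets the uniform price.
Total revenue = 2 × $72 = $144.

Total revenue: $144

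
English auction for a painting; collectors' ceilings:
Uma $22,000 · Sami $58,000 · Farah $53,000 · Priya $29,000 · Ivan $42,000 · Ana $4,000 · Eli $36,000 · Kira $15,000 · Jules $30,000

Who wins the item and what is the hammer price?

Sami wins at $53,000

Open ascending-bid auction: the price rises until one bidder remains; the winner pays the price at which the last rival dropped out.
Limits in order: 58,000 (Sami) > 53,000 (Farah) > 42,000 (Ivan) > 36,000 (Eli) > 30,000 (Jules) > 29,000 (Priya) > …
Farah is the last rival to drop out, at $53,000; Sami remains and wins at that price.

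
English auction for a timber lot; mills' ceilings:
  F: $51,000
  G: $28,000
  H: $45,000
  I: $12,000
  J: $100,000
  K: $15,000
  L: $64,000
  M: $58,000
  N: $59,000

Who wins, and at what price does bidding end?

Open ascending-bid auction: the price rises until one bidder remains; the winner pays the price at which the last rival dropped out.
Sorting limits: 100,000 (J) > 64,000 (L) > 59,000 (N) > 58,000 (M) > 51,000 (F) > 45,000 (H) > …
Once the price passes $64,000, only J is left; the hammer falls at L's limit of $64,000.

J wins at $64,000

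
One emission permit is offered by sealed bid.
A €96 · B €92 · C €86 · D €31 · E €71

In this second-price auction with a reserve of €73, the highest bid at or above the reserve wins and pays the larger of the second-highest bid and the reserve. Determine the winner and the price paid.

A pays €92

Rule: the highest bid at or above the reserve wins and pays the larger of the second-highest bid and the reserve.
Sorting bids: 96 (A) > 92 (B) > 86 (C) > 71 (E) > 31 (D)
A has the top bid at or above the reserve (€96).
max(second-highest €92, reserve €73) = €92; the reserve does not bind.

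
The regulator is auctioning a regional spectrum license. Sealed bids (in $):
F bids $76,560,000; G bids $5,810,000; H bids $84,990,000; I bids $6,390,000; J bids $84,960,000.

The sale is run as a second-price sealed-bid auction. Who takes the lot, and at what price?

Bids ranked: 84,990,000 (H) > 84,960,000 (J) > 76,560,000 (F) > 6,390,000 (I) > 5,810,000 (G)
H is highest; pays the second-highest bid, $84,960,000.

H pays $84,960,000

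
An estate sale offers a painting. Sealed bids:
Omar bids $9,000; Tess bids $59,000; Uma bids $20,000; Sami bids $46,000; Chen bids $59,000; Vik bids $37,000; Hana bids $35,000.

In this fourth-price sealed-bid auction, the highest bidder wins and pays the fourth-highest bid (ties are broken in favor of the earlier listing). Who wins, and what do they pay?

Sorting bids: 59,000 (Tess) > 59,000 (Chen) > 46,000 (Sami) > 37,000 (Vik) > 35,000 (Hana) > 20,000 (Uma) > …
Tie at $59,000 → Tess wins by tie-break.
Tess is highest; pays the fourth-highest bid, $37,000.

Tess pays $37,000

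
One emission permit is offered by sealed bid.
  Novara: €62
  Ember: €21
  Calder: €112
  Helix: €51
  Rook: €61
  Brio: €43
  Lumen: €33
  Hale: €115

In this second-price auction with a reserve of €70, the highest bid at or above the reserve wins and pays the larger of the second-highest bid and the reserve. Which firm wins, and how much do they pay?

Rule: the highest bid at or above the reserve wins and pays the larger of the second-highest bid and the reserve.
Sorting bids: 115 (Hale) > 112 (Calder) > 62 (Novara) > 61 (Rook) > 51 (Helix) > 43 (Brio) > …
Highest eligible bid: Hale at €115.
max(second-highest €112, reserve €70) = €112; the reserve does not bind.

Hale pays €112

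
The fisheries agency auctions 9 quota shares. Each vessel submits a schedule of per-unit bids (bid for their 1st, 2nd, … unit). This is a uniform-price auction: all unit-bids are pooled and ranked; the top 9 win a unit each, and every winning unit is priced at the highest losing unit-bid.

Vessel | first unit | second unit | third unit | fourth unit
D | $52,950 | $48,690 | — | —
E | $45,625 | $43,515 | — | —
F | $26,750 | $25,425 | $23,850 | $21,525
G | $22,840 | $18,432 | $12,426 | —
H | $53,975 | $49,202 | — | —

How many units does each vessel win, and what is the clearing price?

D 2, E 2, F 3, H 2; clearing price $22,840

All unit-bids, highest first — top 9: 53,975 (H-1), 52,950 (D-1), 49,202 (H-2), 48,690 (D-2), 45,625 (E-1), 43,515 (E-2), 26,750 (F-1), 25,425 (F-2), 23,850 (F-3)
The (k+1)-th unit-bid is $22,840.
Allocation: D 2, E 2, F 3, H 2.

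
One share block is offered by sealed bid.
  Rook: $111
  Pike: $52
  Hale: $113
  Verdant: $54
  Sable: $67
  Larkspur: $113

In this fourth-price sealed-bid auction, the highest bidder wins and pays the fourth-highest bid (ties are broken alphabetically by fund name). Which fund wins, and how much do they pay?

Bids in order: 113 (Hale) > 113 (Larkspur) > 111 (Rook) > 67 (Sable) > 54 (Verdant) > 52 (Pike)
Tie at $113 → Hale wins by tie-break.
Hale wins; payment is bid #4 in the ranking = $67.

Hale pays $67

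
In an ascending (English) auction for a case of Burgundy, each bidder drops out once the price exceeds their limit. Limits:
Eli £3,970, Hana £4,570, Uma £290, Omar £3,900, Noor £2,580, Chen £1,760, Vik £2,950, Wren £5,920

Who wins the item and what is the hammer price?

Sorting limits: 5,920 (Wren) > 4,570 (Hana) > 3,970 (Eli) > 3,900 (Omar) > 2,950 (Vik) > 2,580 (Noor) > …
Bidding ends when Hana exits at £4,570; Wren takes it.

Wren wins at £4,570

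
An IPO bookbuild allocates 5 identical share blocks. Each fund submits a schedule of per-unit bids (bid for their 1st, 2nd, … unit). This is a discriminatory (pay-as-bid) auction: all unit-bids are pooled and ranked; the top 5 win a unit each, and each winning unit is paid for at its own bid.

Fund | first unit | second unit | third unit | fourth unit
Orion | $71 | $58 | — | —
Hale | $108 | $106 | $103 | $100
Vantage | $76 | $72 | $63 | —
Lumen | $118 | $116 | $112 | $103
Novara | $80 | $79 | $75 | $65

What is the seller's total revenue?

Total revenue: $560

Merging the schedules and taking the best 5: 118 (Lumen-1), 116 (Lumen-2), 112 (Lumen-3), 108 (Hale-1), 106 (Hale-2)
Next rejected bid: $103 (not a price — pay-as-bid).
Each winning unit pays its own bid.
Revenue = 118 + 116 + 112 + 108 + 106 = $560.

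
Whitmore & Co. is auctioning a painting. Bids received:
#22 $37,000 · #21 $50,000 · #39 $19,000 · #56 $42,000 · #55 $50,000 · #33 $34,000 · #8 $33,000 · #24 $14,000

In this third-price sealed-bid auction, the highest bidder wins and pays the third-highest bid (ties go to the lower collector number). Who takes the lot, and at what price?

#21 pays $42,000

Bids in order: 50,000 (#21) > 50,000 (#55) > 42,000 (#56) > 37,000 (#22) > 34,000 (#33) > 33,000 (#8) > …
#21 and #55 tie at $50,000; tie-break gives it to #21.
#21 wins; payment is bid #3 in the ranking = $42,000.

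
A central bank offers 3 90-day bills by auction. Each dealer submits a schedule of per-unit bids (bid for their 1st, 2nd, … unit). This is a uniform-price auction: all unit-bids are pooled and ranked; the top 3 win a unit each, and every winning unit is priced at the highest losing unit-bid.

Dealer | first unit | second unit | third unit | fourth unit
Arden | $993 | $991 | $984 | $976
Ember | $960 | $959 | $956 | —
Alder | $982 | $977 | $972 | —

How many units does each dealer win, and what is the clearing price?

Arden 3; clearing price $982

All unit-bids, highest first — top 3: 993 (Arden-1), 991 (Arden-2), 984 (Arden-3)
Highest rejected unit-bid = $982.
Allocation: Arden 3.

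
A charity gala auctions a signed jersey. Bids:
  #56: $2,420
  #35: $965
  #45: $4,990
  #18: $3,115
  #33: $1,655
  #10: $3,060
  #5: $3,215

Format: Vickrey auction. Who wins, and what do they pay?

Vickrey auction: the highest bidder wins and pays the second-highest bid.
Sorting bids: 4,990 (#45) > 3,215 (#5) > 3,115 (#18) > 3,060 (#10) > 2,420 (#56) > 1,655 (#33) > …
#45 is highest; pays the second-highest bid, $3,215.

#45 pays $3,215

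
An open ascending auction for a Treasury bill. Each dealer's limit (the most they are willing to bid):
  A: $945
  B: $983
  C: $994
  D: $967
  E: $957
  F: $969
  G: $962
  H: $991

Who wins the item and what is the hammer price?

C wins at $991

Limits in order: 994 (C) > 991 (H) > 983 (B) > 969 (F) > 967 (D) > 962 (G) > …
Bidding ends when H exits at $991; C takes it.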